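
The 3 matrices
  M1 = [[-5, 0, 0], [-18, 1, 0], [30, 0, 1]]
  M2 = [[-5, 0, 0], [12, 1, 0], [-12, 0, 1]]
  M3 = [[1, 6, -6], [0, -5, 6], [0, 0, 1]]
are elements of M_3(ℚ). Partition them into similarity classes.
Characteristic polynomials: χ_{M1} = (x - 1)^2(x + 5), χ_{M2} = (x - 1)^2(x + 5), χ_{M3} = (x - 1)^2(x + 5).

{M1, M2, M3}: invariant factors x - 1, (x - 1)(x + 5).

Matrices are similar if and only if their invariant-factor lists agree; the partition into similarity classes is {M1, M2, M3}.

1 class: {M1, M2, M3}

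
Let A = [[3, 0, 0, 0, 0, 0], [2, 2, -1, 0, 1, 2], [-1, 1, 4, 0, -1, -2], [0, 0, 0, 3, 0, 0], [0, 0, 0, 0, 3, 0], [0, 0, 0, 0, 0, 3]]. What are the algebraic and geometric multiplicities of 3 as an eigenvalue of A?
algebraic multiplicity 6, geometric multiplicity 4

The characteristic polynomial is (x - 3)^6, so the factor x - 3 appears with exponent 6: the algebraic multiplicity is 6.

rank(A - 3I) = 2, so the eigenspace has dimension 6 - 2 = 4: the geometric multiplicity is 4.

Since 4 < 6, A is not diagonalizable.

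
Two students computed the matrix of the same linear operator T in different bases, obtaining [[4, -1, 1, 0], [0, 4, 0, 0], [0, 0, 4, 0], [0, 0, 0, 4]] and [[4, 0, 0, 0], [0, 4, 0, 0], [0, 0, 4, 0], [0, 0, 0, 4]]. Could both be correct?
Both have characteristic polynomial (x - 4)^4, but the minimal polynomial of A is (x - 4)^2 while the minimal polynomial of B is x - 4. The minimal polynomial is a similarity invariant, so A and B are not similar.

No.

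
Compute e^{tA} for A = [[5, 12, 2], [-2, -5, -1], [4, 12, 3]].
e^{tA} = [[(4*t + 1)*e^{t}, 12*t*e^{t}, 2*t*e^{t}], [-2*t*e^{t}, (1 - 6*t)*e^{t}, -t*e^{t}], [4*t*e^{t}, 12*t*e^{t}, (2*t + 1)*e^{t}]]

A has Jordan form J = [[1, 1, 0], [0, 1, 0], [0, 0, 1]] with A = PJP^{-1}, so e^{tA} = P e^{tJ} P^{-1}.

For a Jordan block J_k(λ), e^{tJ_k(λ)} = e^{λt} · (I + tN + t^2 N^2/2! + ... + t^{k-1} N^{k-1}/(k-1)!) where N is the nilpotent superdiagonal part.

Assembling the blocks and conjugating back gives the entries of e^{tA} as shown above.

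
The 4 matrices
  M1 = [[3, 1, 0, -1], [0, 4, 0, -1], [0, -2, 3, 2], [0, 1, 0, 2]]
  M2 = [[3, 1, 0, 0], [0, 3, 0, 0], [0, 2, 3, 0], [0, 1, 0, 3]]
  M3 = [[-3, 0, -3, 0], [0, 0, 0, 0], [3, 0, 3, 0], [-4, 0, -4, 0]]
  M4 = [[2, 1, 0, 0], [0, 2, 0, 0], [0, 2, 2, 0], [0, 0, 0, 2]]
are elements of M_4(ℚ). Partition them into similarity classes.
Characteristic polynomials: χ_{M1} = (x - 3)^4, χ_{M2} = (x - 3)^4, χ_{M3} = x^4, χ_{M4} = (x - 2)^4.

{M1, M2}: invariant factors x - 3, x - 3, (x - 3)^2.

{M3}: invariant factors x, x, x^2.

{M4}: invariant factors x - 2, x - 2, (x - 2)^2.

Matrices are similar if and only if their invariant-factor lists agree; the partition into similarity classes is {M1, M2}, {M3}, {M4}.

3 classes: {M1, M2}, {M3}, {M4}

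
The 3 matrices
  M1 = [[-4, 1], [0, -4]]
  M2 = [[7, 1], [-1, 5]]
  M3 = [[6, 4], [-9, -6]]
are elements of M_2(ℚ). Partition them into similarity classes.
Characteristic polynomials: χ_{M1} = (x + 4)^2, χ_{M2} = (x - 6)^2, χ_{M3} = x^2.

{M1}: invariant factors (x + 4)^2.

{M2}: invariant factors (x - 6)^2.

{M3}: invariant factors x^2.

Matrices are similar if and only if their invariant-factor lists agree; the partition into similarity classes is {M1}, {M2}, {M3}.

3 classes: {M1}, {M2}, {M3}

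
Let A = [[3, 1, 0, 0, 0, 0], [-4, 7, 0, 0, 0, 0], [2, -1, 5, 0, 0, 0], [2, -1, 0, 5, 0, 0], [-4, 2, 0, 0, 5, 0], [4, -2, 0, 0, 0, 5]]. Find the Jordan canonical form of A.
J = [[5, 1, 0, 0, 0, 0], [0, 5, 0, 0, 0, 0], [0, 0, 5, 0, 0, 0], [0, 0, 0, 5, 0, 0], [0, 0, 0, 0, 5, 0], [0, 0, 0, 0, 0, 5]]

The characteristic polynomial is det(xI - A) = (x - 5)^6, so the eigenvalues are 5 (algebraic multiplicity 6).

For λ = 5: rank(A - 5I) = 1, rank((A - 5I)^2) = 0. The eigenspace has dimension 6 - 1 = 5, so there are 5 Jordan blocks; the rank sequence gives block sizes [2, 1, 1, 1, 1].

Assembling the blocks gives the Jordan form J above.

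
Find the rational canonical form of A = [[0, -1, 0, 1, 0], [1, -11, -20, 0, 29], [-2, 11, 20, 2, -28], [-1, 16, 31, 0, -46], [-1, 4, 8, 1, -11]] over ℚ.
The invariant factors of A (the non-unit diagonal entries of the Smith normal form of xI - A over ℚ[x]) are (x - 1)(x + 3)(x^3 - 2x + 2), each dividing the next. The characteristic polynomial is their product, (x - 1)(x + 3)(x^3 - 2x + 2).

The rational canonical form is the block-diagonal matrix of companion matrices C(f_i):
R = [[0, 0, 0, 0, 6], [1, 0, 0, 0, -10], [0, 1, 0, 0, 2], [0, 0, 1, 0, 5], [0, 0, 0, 1, -2]].

Note the characteristic polynomial does not split into linear factors over ℚ, so A has no Jordan form over ℚ; the rational canonical form exists over any field.

R = [[0, 0, 0, 0, 6], [1, 0, 0, 0, -10], [0, 1, 0, 0, 2], [0, 0, 1, 0, 5], [0, 0, 0, 1, -2]]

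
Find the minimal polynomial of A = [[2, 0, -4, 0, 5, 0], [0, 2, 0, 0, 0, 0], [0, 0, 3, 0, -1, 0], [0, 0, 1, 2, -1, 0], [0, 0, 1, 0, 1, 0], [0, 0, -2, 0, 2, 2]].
The characteristic polynomial factors as (x - 2)^6. The minimal polynomial is ∏(x - λ)^{k_λ} where k_λ is the size of the largest Jordan block at λ.

For λ = 2: rank(A - 2I) = 2, and the largest Jordan block has size 3 (the smallest k with rank((A - 2I)^k) = rank((A - 2I)^(k+1))).

So m_A(x) = (x - 2)^3.

m_A(x) = (x - 2)^3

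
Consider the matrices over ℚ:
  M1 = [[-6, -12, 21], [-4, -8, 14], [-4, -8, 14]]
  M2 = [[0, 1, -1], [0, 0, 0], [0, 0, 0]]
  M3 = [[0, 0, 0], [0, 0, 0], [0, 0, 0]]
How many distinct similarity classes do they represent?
Characteristic polynomials: χ_{M1} = x^3, χ_{M2} = x^3, χ_{M3} = x^3.

{M1, M2}: invariant factors x, x^2.

{M3}: invariant factors x, x, x.

Matrices are similar if and only if their invariant-factor lists agree; the partition into similarity classes is {M1, M2}, {M3}.

2 classes: {M1, M2}, {M3}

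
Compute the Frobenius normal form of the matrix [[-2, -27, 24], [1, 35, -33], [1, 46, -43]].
R = [[0, 0, -32], [1, 0, -32], [0, 1, -10]]

The invariant factors of A (the non-unit diagonal entries of the Smith normal form of xI - A over ℚ[x]) are (x + 2)(x + 4)^2, each dividing the next. The characteristic polynomial is their product, (x + 2)(x + 4)^2.

The rational canonical form is the block-diagonal matrix of companion matrices C(f_i):
R = [[0, 0, -32], [1, 0, -32], [0, 1, -10]].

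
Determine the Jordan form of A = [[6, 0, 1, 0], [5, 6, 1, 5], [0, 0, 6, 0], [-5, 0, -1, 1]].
J = [[1, 0, 0, 0], [0, 6, 1, 0], [0, 0, 6, 0], [0, 0, 0, 6]]

The characteristic polynomial is det(xI - A) = (x - 6)^3(x - 1), so the eigenvalues are 1 (algebraic multiplicity 1), 6 (algebraic multiplicity 3).

For λ = 1: algebraic multiplicity 1 gives one 1×1 block.

For λ = 6: rank(A - 6I) = 2, rank((A - 6I)^2) = 1. The eigenspace has dimension 4 - 2 = 2, so there are 2 Jordan blocks; the rank sequence gives block sizes [2, 1].

Assembling the blocks gives the Jordan form J above.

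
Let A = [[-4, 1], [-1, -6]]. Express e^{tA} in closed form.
A has Jordan form J = [[-5, 1], [0, -5]] with A = PJP^{-1}, so e^{tA} = P e^{tJ} P^{-1}.

For a Jordan block J_k(λ), e^{tJ_k(λ)} = e^{λt} · (I + tN + t^2 N^2/2! + ... + t^{k-1} N^{k-1}/(k-1)!) where N is the nilpotent superdiagonal part.

Assembling the blocks and conjugating back gives the entries of e^{tA} as shown above.

e^{tA} = [[(t + 1)*e^{-5*t}, t*e^{-5*t}], [-t*e^{-5*t}, (1 - t)*e^{-5*t}]]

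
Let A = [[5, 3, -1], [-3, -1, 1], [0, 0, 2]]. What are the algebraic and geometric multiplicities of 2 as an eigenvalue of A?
The characteristic polynomial is (x - 2)^3, so the factor x - 2 appears with exponent 3: the algebraic multiplicity is 3.

rank(A - 2I) = 1, so the eigenspace has dimension 3 - 1 = 2: the geometric multiplicity is 2.

Since 2 < 3, A is not diagonalizable.

algebraic multiplicity 3, geometric multiplicity 2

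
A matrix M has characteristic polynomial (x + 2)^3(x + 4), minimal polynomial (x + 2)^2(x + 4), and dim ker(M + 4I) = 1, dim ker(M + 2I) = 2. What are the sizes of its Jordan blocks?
λ = -4: algebraic multiplicity 1 (exponent in χ_M), largest block size 1 (exponent in m_M), 1 block (geometric multiplicity). This forces block sizes [1].
λ = -2: algebraic multiplicity 3 (exponent in χ_M), largest block size 2 (exponent in m_M), 2 blocks (geometric multiplicity). These force block sizes [2, 1].

Jordan blocks: (-4, 1), (-2, 2), (-2, 1)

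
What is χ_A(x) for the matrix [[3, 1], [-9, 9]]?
xI - A = [[x - 3, -1], [9, x - 9]].

Expanding det(xI - A) along the first row:
det(xI - A) = + (x - 3)·det([[x - 9]]) - (-1)·det([[9]]).

Evaluating gives χ_A(x) = x^2 - 12x + 36 = (x - 6)^2.

χ_A(x) = (x - 6)^2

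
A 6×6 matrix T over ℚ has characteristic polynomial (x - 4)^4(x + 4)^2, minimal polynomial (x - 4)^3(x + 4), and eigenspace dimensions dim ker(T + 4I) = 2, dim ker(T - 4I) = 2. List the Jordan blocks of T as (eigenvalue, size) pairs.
Jordan blocks: (-4, 1), (-4, 1), (4, 3), (4, 1)

λ = -4: algebraic multiplicity 2 (exponent in χ_T), largest block size 1 (exponent in m_T), 2 blocks (geometric multiplicity). These force block sizes [1, 1].
λ = 4: algebraic multiplicity 4 (exponent in χ_T), largest block size 3 (exponent in m_T), 2 blocks (geometric multiplicity). These force block sizes [3, 1].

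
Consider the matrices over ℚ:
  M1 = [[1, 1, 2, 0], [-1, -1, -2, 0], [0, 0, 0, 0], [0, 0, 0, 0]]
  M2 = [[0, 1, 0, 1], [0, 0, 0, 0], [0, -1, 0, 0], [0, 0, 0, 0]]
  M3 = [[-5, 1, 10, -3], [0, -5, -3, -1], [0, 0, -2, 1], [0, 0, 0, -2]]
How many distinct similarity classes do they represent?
3 classes: {M1}, {M2}, {M3}

Characteristic polynomials: χ_{M1} = x^4, χ_{M2} = x^4, χ_{M3} = (x + 2)^2(x + 5)^2.

{M1}: invariant factors x, x, x^2.

{M2}: invariant factors x^2, x^2.

{M3}: invariant factors (x + 2)^2(x + 5)^2.

Matrices are similar if and only if their invariant-factor lists agree; the partition into similarity classes is {M1}, {M2}, {M3}.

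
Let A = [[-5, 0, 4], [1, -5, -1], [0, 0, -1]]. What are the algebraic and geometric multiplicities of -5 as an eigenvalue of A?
algebraic multiplicity 2, geometric multiplicity 1

The characteristic polynomial is (x + 1)(x + 5)^2, so the factor x + 5 appears with exponent 2: the algebraic multiplicity is 2.

rank(A + 5I) = 2, so the eigenspace has dimension 3 - 2 = 1: the geometric multiplicity is 1.

Since 1 < 2, A is not diagonalizable.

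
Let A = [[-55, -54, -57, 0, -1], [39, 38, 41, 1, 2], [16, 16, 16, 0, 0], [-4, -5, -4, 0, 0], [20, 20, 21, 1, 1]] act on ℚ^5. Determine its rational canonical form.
R = [[0, 0, 0, 0, -16], [1, 0, 0, 0, -36], [0, 1, 0, 0, -8], [0, 0, 1, 0, 16], [0, 0, 0, 1, 0]]

The invariant factors of A (the non-unit diagonal entries of the Smith normal form of xI - A over ℚ[x]) are (x + 4)(x^2 - 2x - 2)^2, each dividing the next. The characteristic polynomial is their product, (x + 4)(x^2 - 2x - 2)^2.

The rational canonical form is the block-diagonal matrix of companion matrices C(f_i):
R = [[0, 0, 0, 0, -16], [1, 0, 0, 0, -36], [0, 1, 0, 0, -8], [0, 0, 1, 0, 16], [0, 0, 0, 1, 0]].

Note the characteristic polynomial does not split into linear factors over ℚ, so A has no Jordan form over ℚ; the rational canonical form exists over any field.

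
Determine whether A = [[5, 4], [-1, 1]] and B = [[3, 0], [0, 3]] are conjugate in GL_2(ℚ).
No.

Both have characteristic polynomial (x - 3)^2, but the minimal polynomial of A is (x - 3)^2 while the minimal polynomial of B is x - 3. The minimal polynomial is a similarity invariant, so A and B are not similar.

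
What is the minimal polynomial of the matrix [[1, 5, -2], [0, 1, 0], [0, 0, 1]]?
The characteristic polynomial factors as (x - 1)^3. The minimal polynomial is ∏(x - λ)^{k_λ} where k_λ is the size of the largest Jordan block at λ.

For λ = 1: rank(A - I) = 1, and the largest Jordan block has size 2 (the smallest k with rank((A - I)^k) = rank((A - I)^(k+1))).

So m_A(x) = (x - 1)^2.

m_A(x) = (x - 1)^2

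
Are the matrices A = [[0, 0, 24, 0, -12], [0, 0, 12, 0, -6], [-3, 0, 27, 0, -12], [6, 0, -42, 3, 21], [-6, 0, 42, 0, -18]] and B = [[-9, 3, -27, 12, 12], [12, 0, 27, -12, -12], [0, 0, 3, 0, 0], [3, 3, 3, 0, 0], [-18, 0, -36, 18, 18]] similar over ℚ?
Two matrices over a field are similar if and only if they have the same invariant factors.

Both A and B have characteristic polynomial x^2(x - 6)(x - 3)^2 and minimal polynomial x(x - 6)(x - 3). Computing further, both have invariant factors x(x - 3), x(x - 6)(x - 3). Hence A and B are similar.

Yes.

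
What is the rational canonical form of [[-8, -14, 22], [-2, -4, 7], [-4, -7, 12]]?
The invariant factors of A (the non-unit diagonal entries of the Smith normal form of xI - A over ℚ[x]) are x^3 - 3x - 4, each dividing the next. The characteristic polynomial is their product, x^3 - 3x - 4.

The rational canonical form is the block-diagonal matrix of companion matrices C(f_i):
R = [[0, 0, 4], [1, 0, 3], [0, 1, 0]].

Note the characteristic polynomial does not split into linear factors over ℚ, so A has no Jordan form over ℚ; the rational canonical form exists over any field.

R = [[0, 0, 4], [1, 0, 3], [0, 1, 0]]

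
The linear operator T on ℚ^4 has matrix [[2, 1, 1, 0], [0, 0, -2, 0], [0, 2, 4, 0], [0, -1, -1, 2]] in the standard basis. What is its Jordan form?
J = [[2, 1, 0, 0], [0, 2, 0, 0], [0, 0, 2, 0], [0, 0, 0, 2]]

The characteristic polynomial is det(xI - A) = (x - 2)^4, so the eigenvalues are 2 (algebraic multiplicity 4).

For λ = 2: rank(A - 2I) = 1, rank((A - 2I)^2) = 0. The eigenspace has dimension 4 - 1 = 3, so there are 3 Jordan blocks; the rank sequence gives block sizes [2, 1, 1].

Assembling the blocks gives the Jordan form J above.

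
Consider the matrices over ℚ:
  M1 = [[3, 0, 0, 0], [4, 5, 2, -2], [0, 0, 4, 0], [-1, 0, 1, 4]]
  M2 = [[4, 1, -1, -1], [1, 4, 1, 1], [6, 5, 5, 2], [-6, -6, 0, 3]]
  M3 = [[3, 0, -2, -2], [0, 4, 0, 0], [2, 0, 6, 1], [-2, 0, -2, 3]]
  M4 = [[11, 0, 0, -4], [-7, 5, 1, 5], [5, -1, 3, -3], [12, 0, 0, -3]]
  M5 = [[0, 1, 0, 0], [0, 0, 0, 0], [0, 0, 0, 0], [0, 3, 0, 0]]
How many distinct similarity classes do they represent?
Characteristic polynomials: χ_{M1} = (x - 5)(x - 4)^2(x - 3), χ_{M2} = (x - 5)(x - 4)^2(x - 3), χ_{M3} = (x - 5)(x - 4)^2(x - 3), χ_{M4} = (x - 5)(x - 4)^2(x - 3), χ_{M5} = x^4.

{M1, M2, M4}: invariant factors (x - 5)(x - 4)^2(x - 3).

{M3}: invariant factors x - 4, (x - 5)(x - 4)(x - 3).

{M5}: invariant factors x, x, x^2.

Matrices are similar if and only if their invariant-factor lists agree; the partition into similarity classes is {M1, M2, M4}, {M3}, {M5}.

3 classes: {M1, M2, M4}, {M3}, {M5}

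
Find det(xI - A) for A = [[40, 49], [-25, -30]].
χ_A(x) = (x - 5)^2

xI - A = [[x - 40, -49], [25, x + 30]].

Expanding det(xI - A) along the first row:
det(xI - A) = + (x - 40)·det([[x + 30]]) - (-49)·det([[25]]).

Evaluating gives χ_A(x) = x^2 - 10x + 25 = (x - 5)^2.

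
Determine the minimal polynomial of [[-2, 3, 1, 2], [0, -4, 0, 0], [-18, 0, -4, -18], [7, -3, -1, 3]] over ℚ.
The characteristic polynomial factors as (x - 5)(x + 4)^3. The minimal polynomial is ∏(x - λ)^{k_λ} where k_λ is the size of the largest Jordan block at λ.

For λ = -4: rank(A + 4I) = 2, and the largest Jordan block has size 2 (the smallest k with rank((A + 4I)^k) = rank((A + 4I)^(k+1))).
For λ = 5: rank(A - 5I) = 3, and the largest Jordan block has size 1 (the smallest k with rank((A - 5I)^k) = rank((A - 5I)^(k+1))).

So m_A(x) = (x - 5)(x + 4)^2.

m_A(x) = (x - 5)(x + 4)^2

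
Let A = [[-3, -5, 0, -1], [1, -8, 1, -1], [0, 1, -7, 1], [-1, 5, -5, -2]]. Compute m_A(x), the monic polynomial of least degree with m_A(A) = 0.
m_A(x) = (x + 5)^2

The characteristic polynomial factors as (x + 5)^4. The minimal polynomial is ∏(x - λ)^{k_λ} where k_λ is the size of the largest Jordan block at λ.

For λ = -5: rank(A + 5I) = 2, and the largest Jordan block has size 2 (the smallest k with rank((A + 5I)^k) = rank((A + 5I)^(k+1))).

So m_A(x) = (x + 5)^2.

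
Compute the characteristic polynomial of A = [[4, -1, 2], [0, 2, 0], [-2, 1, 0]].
χ_A(x) = (x - 2)^3

xI - A = [[x - 4, 1, -2], [0, x - 2, 0], [2, -1, x]].

Expanding det(xI - A) along the first row:
det(xI - A) = + (x - 4)·det([[x - 2, 0], [-1, x]]) - (1)·det([[0, 0], [2, x]]) + (-2)·det([[0, x - 2], [2, -1]]).

Evaluating gives χ_A(x) = x^3 - 6x^2 + 12x - 8 = (x - 2)^3.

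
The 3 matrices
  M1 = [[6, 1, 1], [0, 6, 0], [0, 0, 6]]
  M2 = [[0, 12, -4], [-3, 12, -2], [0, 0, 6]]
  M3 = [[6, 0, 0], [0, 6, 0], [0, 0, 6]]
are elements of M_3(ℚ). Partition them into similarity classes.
Characteristic polynomials: χ_{M1} = (x - 6)^3, χ_{M2} = (x - 6)^3, χ_{M3} = (x - 6)^3.

{M1, M2}: invariant factors x - 6, (x - 6)^2.

{M3}: invariant factors x - 6, x - 6, x - 6.

Matrices are similar if and only if their invariant-factor lists agree; the partition into similarity classes is {M1, M2}, {M3}.

2 classes: {M1, M2}, {M3}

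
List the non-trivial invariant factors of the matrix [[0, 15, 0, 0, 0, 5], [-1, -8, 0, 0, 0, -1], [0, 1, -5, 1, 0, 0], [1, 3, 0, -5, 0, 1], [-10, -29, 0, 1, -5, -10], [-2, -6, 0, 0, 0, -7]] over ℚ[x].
x + 5, x + 5, (x + 5)^2, (x + 5)^2

The Jordan structure of A has elementary divisors (x + 5)^2, (x + 5)^2, (x + 5), (x + 5). Arranging the block sizes at each eigenvalue in decreasing order and taking row products gives the invariant factors.

Invariant factors (smallest first, each dividing the next): x + 5, x + 5, (x + 5)^2, (x + 5)^2.

Check: the last factor (x + 5)^2 is the minimal polynomial, and the product (x + 5)^6 is the characteristic polynomial.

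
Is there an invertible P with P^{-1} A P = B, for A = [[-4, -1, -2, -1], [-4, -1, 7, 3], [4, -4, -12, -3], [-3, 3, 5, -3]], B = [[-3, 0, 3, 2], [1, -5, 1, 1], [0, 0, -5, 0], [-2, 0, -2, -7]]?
Two matrices over a field are similar if and only if they have the same invariant factors.

Both A and B have characteristic polynomial (x + 5)^4 and minimal polynomial (x + 5)^3. Computing further, both have invariant factors x + 5, (x + 5)^3. Hence A and B are similar.

Yes.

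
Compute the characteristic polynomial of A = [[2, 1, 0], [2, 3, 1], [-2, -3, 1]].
χ_A(x) = (x - 2)^3

xI - A = [[x - 2, -1, 0], [-2, x - 3, -1], [2, 3, x - 1]].

Expanding det(xI - A) along the first row:
det(xI - A) = + (x - 2)·det([[x - 3, -1], [3, x - 1]]) - (-1)·det([[-2, -1], [2, x - 1]]) + (0)·det([[-2, x - 3], [2, 3]]).

Evaluating gives χ_A(x) = x^3 - 6x^2 + 12x - 8 = (x - 2)^3.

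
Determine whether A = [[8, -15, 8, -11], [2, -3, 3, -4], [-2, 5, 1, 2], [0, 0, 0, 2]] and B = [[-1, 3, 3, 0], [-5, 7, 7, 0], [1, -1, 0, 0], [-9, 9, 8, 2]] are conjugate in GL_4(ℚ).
Two matrices over a field are similar if and only if they have the same invariant factors.

Both A and B have characteristic polynomial (x - 2)^4 and minimal polynomial (x - 2)^3. Computing further, both have invariant factors x - 2, (x - 2)^3. Hence A and B are similar.

Yes.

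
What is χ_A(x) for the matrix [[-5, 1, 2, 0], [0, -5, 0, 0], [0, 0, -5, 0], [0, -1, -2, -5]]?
xI - A = [[x + 5, -1, -2, 0], [0, x + 5, 0, 0], [0, 0, x + 5, 0], [0, 1, 2, x + 5]].

Expanding det(xI - A) along the first row:
det(xI - A) = + (x + 5)·det([[x + 5, 0, 0], [0, x + 5, 0], [1, 2, x + 5]]) - (-1)·det([[0, 0, 0], [0, x + 5, 0], [0, 2, x + 5]]) + (-2)·det([[0, x + 5, 0], [0, 0, 0], [0, 1, x + 5]]) - (0)·det([[0, x + 5, 0], [0, 0, x + 5], [0, 1, 2]]).

Evaluating gives χ_A(x) = x^4 + 20x^3 + 150x^2 + 500x + 625 = (x + 5)^4.

χ_A(x) = (x + 5)^4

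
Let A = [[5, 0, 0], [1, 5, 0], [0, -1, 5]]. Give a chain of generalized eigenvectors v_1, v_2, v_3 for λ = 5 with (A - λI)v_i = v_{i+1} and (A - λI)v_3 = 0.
We seek v_1 ∈ ker((A - 5I)^3) \ ker((A - 5I)^2), then set v_{i+1} = (A - 5I) v_i.

One such chain is v_1 = [[1, 0, -1]]^T, v_2 = [[0, 1, 0]]^T, v_3 = [[0, 0, -1]]^T. Check: (A - 5I) v_3 = [[0, 0, 0]]^T = 0.

v_1 = [[1, 0, -1]]^T, v_2 = [[0, 1, 0]]^T, v_3 = [[0, 0, -1]]^T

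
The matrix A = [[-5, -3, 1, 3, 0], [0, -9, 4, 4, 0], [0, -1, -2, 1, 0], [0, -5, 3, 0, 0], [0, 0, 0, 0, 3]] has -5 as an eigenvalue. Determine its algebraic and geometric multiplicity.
The characteristic polynomial is (x - 3)(x + 3)^2(x + 5)^2, so the factor x + 5 appears with exponent 2: the algebraic multiplicity is 2.

rank(A + 5I) = 3, so the eigenspace has dimension 5 - 3 = 2: the geometric multiplicity is 2.

algebraic multiplicity 2, geometric multiplicity 2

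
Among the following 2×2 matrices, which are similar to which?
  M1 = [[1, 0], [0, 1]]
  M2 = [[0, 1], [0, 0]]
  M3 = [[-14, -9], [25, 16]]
Characteristic polynomials: χ_{M1} = (x - 1)^2, χ_{M2} = x^2, χ_{M3} = (x - 1)^2.

{M1}: invariant factors x - 1, x - 1.

{M2}: invariant factors x^2.

{M3}: invariant factors (x - 1)^2.

Matrices are similar if and only if their invariant-factor lists agree; the partition into similarity classes is {M1}, {M2}, {M3}.

3 classes: {M1}, {M2}, {M3}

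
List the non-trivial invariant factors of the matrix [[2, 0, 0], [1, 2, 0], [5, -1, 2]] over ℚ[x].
The Jordan structure of A has elementary divisors (x - 2)^3. Arranging the block sizes at each eigenvalue in decreasing order and taking row products gives the invariant factors.

Invariant factors (smallest first, each dividing the next): (x - 2)^3.

Check: the last factor (x - 2)^3 is the minimal polynomial, and the product (x - 2)^3 is the characteristic polynomial.

(x - 2)^3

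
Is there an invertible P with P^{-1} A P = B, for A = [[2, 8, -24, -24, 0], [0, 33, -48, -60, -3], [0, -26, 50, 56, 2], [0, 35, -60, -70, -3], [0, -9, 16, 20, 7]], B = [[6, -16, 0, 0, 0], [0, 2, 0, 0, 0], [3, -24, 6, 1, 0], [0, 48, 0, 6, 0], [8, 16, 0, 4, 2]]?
Two matrices over a field are similar if and only if they have the same invariant factors.

Both A and B have characteristic polynomial (x - 6)^3(x - 2)^2 and minimal polynomial (x - 6)^2(x - 2). Computing further, both have invariant factors (x - 6)(x - 2), (x - 6)^2(x - 2). Hence A and B are similar.

Yes.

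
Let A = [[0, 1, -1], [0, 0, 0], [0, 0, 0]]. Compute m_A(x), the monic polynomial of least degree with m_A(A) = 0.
The characteristic polynomial factors as x^3. The minimal polynomial is ∏(x - λ)^{k_λ} where k_λ is the size of the largest Jordan block at λ.

For λ = 0: rank(A) = 1, and the largest Jordan block has size 2 (the smallest k with rank(A^k) = rank(A^(k+1))).

So m_A(x) = x^2.

m_A(x) = x^2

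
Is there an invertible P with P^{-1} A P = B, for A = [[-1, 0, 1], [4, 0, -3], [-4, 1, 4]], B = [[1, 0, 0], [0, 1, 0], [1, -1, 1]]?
Both have characteristic polynomial (x - 1)^3, but the minimal polynomial of A is (x - 1)^3 while the minimal polynomial of B is (x - 1)^2. The minimal polynomial is a similarity invariant, so A and B are not similar.

No.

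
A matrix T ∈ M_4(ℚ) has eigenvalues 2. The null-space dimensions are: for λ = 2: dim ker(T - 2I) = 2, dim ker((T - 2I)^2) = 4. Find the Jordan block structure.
Jordan blocks: (2, 2), (2, 2)

λ = 2: successive nullity increments [2, 2] count blocks of size ≥ k; block sizes are [2, 2].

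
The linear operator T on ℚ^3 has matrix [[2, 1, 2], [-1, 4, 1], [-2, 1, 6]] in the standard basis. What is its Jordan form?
J = [[4, 1, 0], [0, 4, 1], [0, 0, 4]]

The characteristic polynomial is det(xI - A) = (x - 4)^3, so the eigenvalues are 4 (algebraic multiplicity 3).

For λ = 4: rank(A - 4I) = 2, rank((A - 4I)^2) = 1, rank((A - 4I)^3) = 0. The eigenspace has dimension 3 - 2 = 1, so there is 1 Jordan block; the rank sequence gives block sizes [3].

Assembling the blocks gives the Jordan form J above.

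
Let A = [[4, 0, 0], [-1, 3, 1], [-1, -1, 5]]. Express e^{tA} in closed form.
e^{tA} = [[e^{4*t}, 0, 0], [-t*e^{4*t}, (1 - t)*e^{4*t}, t*e^{4*t}], [-t*e^{4*t}, -t*e^{4*t}, (t + 1)*e^{4*t}]]

A has Jordan form J = [[4, 1, 0], [0, 4, 0], [0, 0, 4]] with A = PJP^{-1}, so e^{tA} = P e^{tJ} P^{-1}.

For a Jordan block J_k(λ), e^{tJ_k(λ)} = e^{λt} · (I + tN + t^2 N^2/2! + ... + t^{k-1} N^{k-1}/(k-1)!) where N is the nilpotent superdiagonal part.

Assembling the blocks and conjugating back gives the entries of e^{tA} as shown above.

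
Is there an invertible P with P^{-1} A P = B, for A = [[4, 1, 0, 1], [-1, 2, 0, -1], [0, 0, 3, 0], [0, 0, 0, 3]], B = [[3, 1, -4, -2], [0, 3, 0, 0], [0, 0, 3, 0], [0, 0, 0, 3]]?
Yes.

Two matrices over a field are similar if and only if they have the same invariant factors.

Both A and B have characteristic polynomial (x - 3)^4 and minimal polynomial (x - 3)^2. Computing further, both have invariant factors x - 3, x - 3, (x - 3)^2. Hence A and B are similar.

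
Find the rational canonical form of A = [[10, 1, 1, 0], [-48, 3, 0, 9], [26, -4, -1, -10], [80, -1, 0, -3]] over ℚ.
R = [[0, 0, 0, 192], [1, 0, 0, -80], [0, 1, 0, -12], [0, 0, 1, 9]]

The invariant factors of A (the non-unit diagonal entries of the Smith normal form of xI - A over ℚ[x]) are (x - 4)^3(x + 3), each dividing the next. The characteristic polynomial is their product, (x - 4)^3(x + 3).

The rational canonical form is the block-diagonal matrix of companion matrices C(f_i):
R = [[0, 0, 0, 192], [1, 0, 0, -80], [0, 1, 0, -12], [0, 0, 1, 9]].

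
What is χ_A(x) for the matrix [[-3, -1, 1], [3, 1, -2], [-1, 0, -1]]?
xI - A = [[x + 3, 1, -1], [-3, x - 1, 2], [1, 0, x + 1]].

Expanding det(xI - A) along the first row:
det(xI - A) = + (x + 3)·det([[x - 1, 2], [0, x + 1]]) - (1)·det([[-3, 2], [1, x + 1]]) + (-1)·det([[-3, x - 1], [1, 0]]).

Evaluating gives χ_A(x) = x^3 + 3x^2 + 3x + 1 = (x + 1)^3.

χ_A(x) = (x + 1)^3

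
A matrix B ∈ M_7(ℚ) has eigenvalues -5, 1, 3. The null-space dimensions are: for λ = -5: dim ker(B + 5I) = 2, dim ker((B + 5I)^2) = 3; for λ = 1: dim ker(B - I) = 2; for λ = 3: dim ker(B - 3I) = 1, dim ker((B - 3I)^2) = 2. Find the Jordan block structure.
λ = -5: successive nullity increments [2, 1] count blocks of size ≥ k; block sizes are [2, 1].
λ = 1: successive nullity increments [2] count blocks of size ≥ k; block sizes are [1, 1].
λ = 3: successive nullity increments [1, 1] count blocks of size ≥ k; block sizes are [2].

Jordan blocks: (-5, 2), (-5, 1), (1, 1), (1, 1), (3, 2)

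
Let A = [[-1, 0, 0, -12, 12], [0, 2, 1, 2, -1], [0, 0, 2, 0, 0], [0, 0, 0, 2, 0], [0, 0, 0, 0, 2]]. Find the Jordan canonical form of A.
J = [[-1, 0, 0, 0, 0], [0, 2, 1, 0, 0], [0, 0, 2, 0, 0], [0, 0, 0, 2, 0], [0, 0, 0, 0, 2]]

The characteristic polynomial is det(xI - A) = (x - 2)^4(x + 1), so the eigenvalues are -1 (algebraic multiplicity 1), 2 (algebraic multiplicity 4).

For λ = -1: algebraic multiplicity 1 gives one 1×1 block.

For λ = 2: rank(A - 2I) = 2, rank((A - 2I)^2) = 1. The eigenspace has dimension 5 - 2 = 3, so there are 3 Jordan blocks; the rank sequence gives block sizes [2, 1, 1].

Assembling the blocks gives the Jordan form J above.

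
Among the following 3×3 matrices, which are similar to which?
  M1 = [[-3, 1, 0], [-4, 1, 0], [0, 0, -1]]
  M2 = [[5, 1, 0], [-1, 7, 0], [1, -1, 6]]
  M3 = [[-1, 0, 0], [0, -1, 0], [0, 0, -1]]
3 classes: {M1}, {M2}, {M3}

Characteristic polynomials: χ_{M1} = (x + 1)^3, χ_{M2} = (x - 6)^3, χ_{M3} = (x + 1)^3.

{M1}: invariant factors x + 1, (x + 1)^2.

{M2}: invariant factors x - 6, (x - 6)^2.

{M3}: invariant factors x + 1, x + 1, x + 1.

Matrices are similar if and only if their invariant-factor lists agree; the partition into similarity classes is {M1}, {M2}, {M3}.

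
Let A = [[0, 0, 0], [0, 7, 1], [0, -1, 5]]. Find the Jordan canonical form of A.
The characteristic polynomial is det(xI - A) = x(x - 6)^2, so the eigenvalues are 0 (algebraic multiplicity 1), 6 (algebraic multiplicity 2).

For λ = 0: algebraic multiplicity 1 gives one 1×1 block.

For λ = 6: rank(A - 6I) = 2, rank((A - 6I)^2) = 1. The eigenspace has dimension 3 - 2 = 1, so there is 1 Jordan block; the rank sequence gives block sizes [2].

Assembling the blocks gives the Jordan form J above.

J = [[0, 0, 0], [0, 6, 1], [0, 0, 6]]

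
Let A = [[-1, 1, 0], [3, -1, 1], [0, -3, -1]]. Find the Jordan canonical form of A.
The characteristic polynomial is det(xI - A) = (x + 1)^3, so the eigenvalues are -1 (algebraic multiplicity 3).

For λ = -1: rank(A + I) = 2, rank((A + I)^2) = 1, rank((A + I)^3) = 0. The eigenspace has dimension 3 - 2 = 1, so there is 1 Jordan block; the rank sequence gives block sizes [3].

Assembling the blocks gives the Jordan form J above.

J = [[-1, 1, 0], [0, -1, 1], [0, 0, -1]]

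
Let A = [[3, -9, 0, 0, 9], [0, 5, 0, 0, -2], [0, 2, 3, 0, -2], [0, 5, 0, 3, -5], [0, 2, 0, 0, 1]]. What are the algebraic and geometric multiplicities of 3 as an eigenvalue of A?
algebraic multiplicity 5, geometric multiplicity 4

The characteristic polynomial is (x - 3)^5, so the factor x - 3 appears with exponent 5: the algebraic multiplicity is 5.

rank(A - 3I) = 1, so the eigenspace has dimension 5 - 1 = 4: the geometric multiplicity is 4.

Since 4 < 5, A is not diagonalizable.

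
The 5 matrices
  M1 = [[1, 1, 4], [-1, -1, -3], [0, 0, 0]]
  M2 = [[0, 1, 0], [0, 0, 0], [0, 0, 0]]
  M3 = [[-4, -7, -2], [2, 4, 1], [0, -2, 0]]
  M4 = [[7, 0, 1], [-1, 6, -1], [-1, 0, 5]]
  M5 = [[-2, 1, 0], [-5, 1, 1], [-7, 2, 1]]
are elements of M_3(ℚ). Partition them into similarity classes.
Characteristic polynomials: χ_{M1} = x^3, χ_{M2} = x^3, χ_{M3} = x^3, χ_{M4} = (x - 6)^3, χ_{M5} = x^3.

{M1, M3, M5}: invariant factors x^3.

{M2}: invariant factors x, x^2.

{M4}: invariant factors x - 6, (x - 6)^2.

Matrices are similar if and only if their invariant-factor lists agree; the partition into similarity classes is {M1, M3, M5}, {M2}, {M4}.

3 classes: {M1, M3, M5}, {M2}, {M4}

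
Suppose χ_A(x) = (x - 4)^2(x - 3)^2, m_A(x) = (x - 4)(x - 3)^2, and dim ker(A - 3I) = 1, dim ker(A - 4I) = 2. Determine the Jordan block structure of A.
λ = 3: algebraic multiplicity 2 (exponent in χ_A), largest block size 2 (exponent in m_A), 1 block (geometric multiplicity). This forces block sizes [2].
λ = 4: algebraic multiplicity 2 (exponent in χ_A), largest block size 1 (exponent in m_A), 2 blocks (geometric multiplicity). These force block sizes [1, 1].

Jordan blocks: (3, 2), (4, 1), (4, 1)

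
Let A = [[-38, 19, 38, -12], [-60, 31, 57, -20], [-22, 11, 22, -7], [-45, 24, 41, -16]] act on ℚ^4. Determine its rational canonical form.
The invariant factors of A (the non-unit diagonal entries of the Smith normal form of xI - A over ℚ[x]) are (x + 1)(x^3 + 4x - 1), each dividing the next. The characteristic polynomial is their product, (x + 1)(x^3 + 4x - 1).

The rational canonical form is the block-diagonal matrix of companion matrices C(f_i):
R = [[0, 0, 0, 1], [1, 0, 0, -3], [0, 1, 0, -4], [0, 0, 1, -1]].

Note the characteristic polynomial does not split into linear factors over ℚ, so A has no Jordan form over ℚ; the rational canonical form exists over any field.

R = [[0, 0, 0, 1], [1, 0, 0, -3], [0, 1, 0, -4], [0, 0, 1, -1]]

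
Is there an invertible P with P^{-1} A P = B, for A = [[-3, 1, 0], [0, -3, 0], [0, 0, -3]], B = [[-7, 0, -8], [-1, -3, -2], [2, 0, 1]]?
Two matrices over a field are similar if and only if they have the same invariant factors.

Both A and B have characteristic polynomial (x + 3)^3 and minimal polynomial (x + 3)^2. Computing further, both have invariant factors x + 3, (x + 3)^2. Hence A and B are similar.

Yes.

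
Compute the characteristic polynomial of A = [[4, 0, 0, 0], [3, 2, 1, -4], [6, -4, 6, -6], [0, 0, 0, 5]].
xI - A = [[x - 4, 0, 0, 0], [-3, x - 2, -1, 4], [-6, 4, x - 6, 6], [0, 0, 0, x - 5]].

Expanding det(xI - A) along the first row:
det(xI - A) = + (x - 4)·det([[x - 2, -1, 4], [4, x - 6, 6], [0, 0, x - 5]]) - (0)·det([[-3, -1, 4], [-6, x - 6, 6], [0, 0, x - 5]]) + (0)·det([[-3, x - 2, 4], [-6, 4, 6], [0, 0, x - 5]]) - (0)·det([[-3, x - 2, -1], [-6, 4, x - 6], [0, 0, 0]]).

Evaluating gives χ_A(x) = x^4 - 17x^3 + 108x^2 - 304x + 320 = (x - 5)(x - 4)^3.

χ_A(x) = (x - 5)(x - 4)^3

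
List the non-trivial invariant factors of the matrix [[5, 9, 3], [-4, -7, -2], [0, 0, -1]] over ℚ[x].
The Jordan structure of A has elementary divisors (x + 1)^2, (x + 1). Arranging the block sizes at each eigenvalue in decreasing order and taking row products gives the invariant factors.

Invariant factors (smallest first, each dividing the next): x + 1, (x + 1)^2.

Check: the last factor (x + 1)^2 is the minimal polynomial, and the product (x + 1)^3 is the characteristic polynomial.

x + 1, (x + 1)^2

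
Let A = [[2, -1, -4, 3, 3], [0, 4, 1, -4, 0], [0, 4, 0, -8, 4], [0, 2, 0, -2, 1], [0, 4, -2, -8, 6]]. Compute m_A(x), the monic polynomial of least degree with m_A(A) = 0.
The characteristic polynomial factors as (x - 2)^5. The minimal polynomial is ∏(x - λ)^{k_λ} where k_λ is the size of the largest Jordan block at λ.

For λ = 2: rank(A - 2I) = 3, and the largest Jordan block has size 3 (the smallest k with rank((A - 2I)^k) = rank((A - 2I)^(k+1))).

So m_A(x) = (x - 2)^3.

m_A(x) = (x - 2)^3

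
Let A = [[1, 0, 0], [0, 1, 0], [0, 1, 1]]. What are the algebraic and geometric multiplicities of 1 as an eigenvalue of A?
algebraic multiplicity 3, geometric multiplicity 2

The characteristic polynomial is (x - 1)^3, so the factor x - 1 appears with exponent 3: the algebraic multiplicity is 3.

rank(A - I) = 1, so the eigenspace has dimension 3 - 1 = 2: the geometric multiplicity is 2.

Since 2 < 3, A is not diagonalizable.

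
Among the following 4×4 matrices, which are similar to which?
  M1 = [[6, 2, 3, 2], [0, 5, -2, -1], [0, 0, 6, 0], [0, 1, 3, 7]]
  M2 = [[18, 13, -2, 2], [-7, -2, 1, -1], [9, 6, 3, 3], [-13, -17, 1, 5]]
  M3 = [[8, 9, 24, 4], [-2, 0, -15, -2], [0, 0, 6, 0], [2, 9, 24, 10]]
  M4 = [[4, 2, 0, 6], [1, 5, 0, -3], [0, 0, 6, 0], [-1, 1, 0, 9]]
2 classes: {M1, M2, M3}, {M4}

Characteristic polynomials: χ_{M1} = (x - 6)^4, χ_{M2} = (x - 6)^4, χ_{M3} = (x - 6)^4, χ_{M4} = (x - 6)^4.

{M1, M2, M3}: invariant factors x - 6, (x - 6)^3.

{M4}: invariant factors x - 6, x - 6, (x - 6)^2.

Matrices are similar if and only if their invariant-factor lists agree; the partition into similarity classes is {M1, M2, M3}, {M4}.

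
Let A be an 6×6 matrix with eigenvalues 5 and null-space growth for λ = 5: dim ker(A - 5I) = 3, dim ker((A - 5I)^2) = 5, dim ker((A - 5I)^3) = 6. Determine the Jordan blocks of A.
λ = 5: successive nullity increments [3, 2, 1] count blocks of size ≥ k; block sizes are [3, 2, 1].

Jordan blocks: (5, 3), (5, 2), (5, 1)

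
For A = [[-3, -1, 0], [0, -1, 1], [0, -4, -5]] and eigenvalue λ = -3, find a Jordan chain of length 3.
We seek v_1 ∈ ker((A + 3I)^3) \ ker((A + 3I)^2), then set v_{i+1} = (A + 3I) v_i.

One such chain is v_1 = [[-1, -1, 1]]^T, v_2 = [[1, -1, 2]]^T, v_3 = [[1, 0, 0]]^T. Check: (A + 3I) v_3 = [[0, 0, 0]]^T = 0.

v_1 = [[-1, -1, 1]]^T, v_2 = [[1, -1, 2]]^T, v_3 = [[1, 0, 0]]^T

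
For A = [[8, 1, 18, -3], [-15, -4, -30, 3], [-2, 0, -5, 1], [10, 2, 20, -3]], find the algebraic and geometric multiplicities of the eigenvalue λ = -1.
The characteristic polynomial is (x + 1)^4, so the factor x + 1 appears with exponent 4: the algebraic multiplicity is 4.

rank(A + I) = 2, so the eigenspace has dimension 4 - 2 = 2: the geometric multiplicity is 2.

Since 2 < 4, A is not diagonalizable.

algebraic multiplicity 4, geometric multiplicity 2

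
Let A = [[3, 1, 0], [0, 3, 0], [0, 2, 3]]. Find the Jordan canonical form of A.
The characteristic polynomial is det(xI - A) = (x - 3)^3, so the eigenvalues are 3 (algebraic multiplicity 3).

For λ = 3: rank(A - 3I) = 1, rank((A - 3I)^2) = 0. The eigenspace has dimension 3 - 1 = 2, so there are 2 Jordan blocks; the rank sequence gives block sizes [2, 1].

Assembling the blocks gives the Jordan form J above.

J = [[3, 1, 0], [0, 3, 0], [0, 0, 3]]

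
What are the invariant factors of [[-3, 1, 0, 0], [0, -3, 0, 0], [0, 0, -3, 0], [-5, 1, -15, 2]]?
The Jordan structure of A has elementary divisors (x + 3)^2, (x + 3), (x - 2). Arranging the block sizes at each eigenvalue in decreasing order and taking row products gives the invariant factors.

Invariant factors (smallest first, each dividing the next): x + 3, (x - 2)(x + 3)^2.

Check: the last factor (x - 2)(x + 3)^2 is the minimal polynomial, and the product (x - 2)(x + 3)^3 is the characteristic polynomial.

x + 3, (x - 2)(x + 3)^2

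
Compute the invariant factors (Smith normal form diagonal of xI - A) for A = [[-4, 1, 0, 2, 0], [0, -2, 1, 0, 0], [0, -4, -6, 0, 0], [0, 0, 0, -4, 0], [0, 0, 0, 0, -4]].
The Jordan structure of A has elementary divisors (x + 4)^3, (x + 4), (x + 4). Arranging the block sizes at each eigenvalue in decreasing order and taking row products gives the invariant factors.

Invariant factors (smallest first, each dividing the next): x + 4, x + 4, (x + 4)^3.

Check: the last factor (x + 4)^3 is the minimal polynomial, and the product (x + 4)^5 is the characteristic polynomial.

x + 4, x + 4, (x + 4)^3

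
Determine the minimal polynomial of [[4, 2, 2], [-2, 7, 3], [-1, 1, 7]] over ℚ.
m_A(x) = (x - 6)^3

The characteristic polynomial factors as (x - 6)^3. The minimal polynomial is ∏(x - λ)^{k_λ} where k_λ is the size of the largest Jordan block at λ.

For λ = 6: rank(A - 6I) = 2, and the largest Jordan block has size 3 (the smallest k with rank((A - 6I)^k) = rank((A - 6I)^(k+1))).

So m_A(x) = (x - 6)^3.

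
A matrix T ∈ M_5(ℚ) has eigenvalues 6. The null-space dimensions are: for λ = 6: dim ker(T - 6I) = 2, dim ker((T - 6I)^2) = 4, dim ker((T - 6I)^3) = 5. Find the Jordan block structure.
λ = 6: successive nullity increments [2, 2, 1] count blocks of size ≥ k; block sizes are [3, 2].

Jordan blocks: (6, 3), (6, 2)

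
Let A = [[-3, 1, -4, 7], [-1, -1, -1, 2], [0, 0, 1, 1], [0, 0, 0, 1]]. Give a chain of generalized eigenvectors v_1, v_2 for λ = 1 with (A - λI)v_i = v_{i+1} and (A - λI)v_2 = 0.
We seek v_1 ∈ ker((A - I)^2) \ ker(A - I), then set v_{i+1} = (A - I) v_i.

One such chain is v_1 = [[2, 0, 0, 1]]^T, v_2 = [[-1, 0, 1, 0]]^T. Check: (A - I) v_2 = [[0, 0, 0, 0]]^T = 0.

v_1 = [[2, 0, 0, 1]]^T, v_2 = [[-1, 0, 1, 0]]^T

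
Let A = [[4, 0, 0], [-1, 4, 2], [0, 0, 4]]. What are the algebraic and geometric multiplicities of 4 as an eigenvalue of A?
algebraic multiplicity 3, geometric multiplicity 2

The characteristic polynomial is (x - 4)^3, so the factor x - 4 appears with exponent 3: the algebraic multiplicity is 3.

rank(A - 4I) = 1, so the eigenspace has dimension 3 - 1 = 2: the geometric multiplicity is 2.

Since 2 < 3, A is not diagonalizable.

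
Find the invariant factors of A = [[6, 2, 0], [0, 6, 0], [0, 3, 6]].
The Jordan structure of A has elementary divisors (x - 6)^2, (x - 6). Arranging the block sizes at each eigenvalue in decreasing order and taking row products gives the invariant factors.

Invariant factors (smallest first, each dividing the next): x - 6, (x - 6)^2.

Check: the last factor (x - 6)^2 is the minimal polynomial, and the product (x - 6)^3 is the characteristic polynomial.

x - 6, (x - 6)^2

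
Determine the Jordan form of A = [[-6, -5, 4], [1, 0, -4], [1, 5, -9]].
J = [[-5, 1, 0], [0, -5, 0], [0, 0, -5]]

The characteristic polynomial is det(xI - A) = (x + 5)^3, so the eigenvalues are -5 (algebraic multiplicity 3).

For λ = -5: rank(A + 5I) = 1, rank((A + 5I)^2) = 0. The eigenspace has dimension 3 - 1 = 2, so there are 2 Jordan blocks; the rank sequence gives block sizes [2, 1].

Assembling the blocks gives the Jordan form J above.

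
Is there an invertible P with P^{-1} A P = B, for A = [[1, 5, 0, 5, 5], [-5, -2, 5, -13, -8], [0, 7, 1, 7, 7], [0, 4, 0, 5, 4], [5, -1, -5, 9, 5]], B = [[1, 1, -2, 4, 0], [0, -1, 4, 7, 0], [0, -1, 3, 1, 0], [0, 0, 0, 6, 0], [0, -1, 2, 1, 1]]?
Two matrices over a field are similar if and only if they have the same invariant factors.

Both A and B have characteristic polynomial (x - 6)(x - 1)^4 and minimal polynomial (x - 6)(x - 1)^2. Computing further, both have invariant factors x - 1, x - 1, (x - 6)(x - 1)^2. Hence A and B are similar.

Yes.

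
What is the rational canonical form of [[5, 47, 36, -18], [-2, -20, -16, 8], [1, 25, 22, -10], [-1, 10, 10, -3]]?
The invariant factors of A (the non-unit diagonal entries of the Smith normal form of xI - A over ℚ[x]) are x - 2, (x - 2)(x^2 + 5), each dividing the next. The characteristic polynomial is their product, (x - 2)^2(x^2 + 5).

The rational canonical form is the block-diagonal matrix of companion matrices C(f_i):
R = [[2, 0, 0, 0], [0, 0, 0, 10], [0, 1, 0, -5], [0, 0, 1, 2]].

Note the characteristic polynomial does not split into linear factors over ℚ, so A has no Jordan form over ℚ; the rational canonical form exists over any field.

R = [[2, 0, 0, 0], [0, 0, 0, 10], [0, 1, 0, -5], [0, 0, 1, 2]]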